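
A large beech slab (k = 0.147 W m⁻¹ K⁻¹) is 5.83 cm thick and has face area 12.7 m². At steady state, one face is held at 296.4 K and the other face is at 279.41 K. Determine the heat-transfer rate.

Q = 544 W

Q = kA·ΔT/L = 0.147 × 12.7 × |296.4 K − 279.41 K| / 0.0583 = 544 W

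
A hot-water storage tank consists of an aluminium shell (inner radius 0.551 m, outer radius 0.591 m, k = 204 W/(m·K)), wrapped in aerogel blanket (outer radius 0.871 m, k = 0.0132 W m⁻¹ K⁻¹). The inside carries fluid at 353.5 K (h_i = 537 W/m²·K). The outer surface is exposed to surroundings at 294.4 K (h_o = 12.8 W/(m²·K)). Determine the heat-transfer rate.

Resistance network (inner→outer):
  R_conv,in = 1/(4πr²h) = 1/(4π·0.551²·537) = 4.881×10^-4 K/W
  R_aluminium = (1/0.551 − 1/0.591)/(4πk) = 0.1228/(4π·204) = 4.792×10^-5 K/W
  R_aerogel blanket = (1/0.591 − 1/0.871)/(4πk) = 0.5439/(4π·0.0132) = 3.279 K/W
  R_conv,out = 1/(4πr²h) = 1/(4π·0.871²·12.8) = 0.008195 K/W
ΣR = 4.881×10^-4 + 4.792×10^-5 + 3.279 + 0.008195 = 3.288 K/W
Q = ΔT/ΣR = (353.5 K − 294.4 K)/3.288 = 18.0 W

Q = 18.0 W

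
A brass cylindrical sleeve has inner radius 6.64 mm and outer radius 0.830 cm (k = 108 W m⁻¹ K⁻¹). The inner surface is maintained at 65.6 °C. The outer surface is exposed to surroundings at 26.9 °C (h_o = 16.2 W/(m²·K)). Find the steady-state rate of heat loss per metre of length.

Series thermal resistances, inner to outer:
  R'_brass = ln(0.00830/0.00664)/(2πk) = 0.2231/(2π·108) = 3.288×10^-4 m·K/W
  R'_conv,out = 1/(2πr h) = 1/(2π·0.00830·16.2) = 1.184 m·K/W
ΣR = 3.288×10^-4 + 1.184 = 1.184 m·K/W
Q' = ΔT/ΣR = (65.6 °C − 26.9 °C)/1.184 = 32.7 W/m

Q' = 32.7 W/m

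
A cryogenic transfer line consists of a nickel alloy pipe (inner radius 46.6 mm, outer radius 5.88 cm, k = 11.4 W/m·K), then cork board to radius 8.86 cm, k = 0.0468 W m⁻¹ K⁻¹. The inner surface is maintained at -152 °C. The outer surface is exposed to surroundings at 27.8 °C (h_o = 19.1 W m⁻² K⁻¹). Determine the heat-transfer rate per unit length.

Q' = 121 W/m

Treat each layer as a resistance in series:
  R'_nickel alloy = ln(0.0588/0.0466)/(2πk) = 0.2325/(2π·11.4) = 0.003246 m·K/W
  R'_cork board = ln(0.0886/0.0588)/(2πk) = 0.4100/(2π·0.0468) = 1.394 m·K/W
  R'_conv,out = 1/(2πr h) = 1/(2π·0.0886·19.1) = 0.09405 m·K/W
ΣR = 0.003246 + 1.394 + 0.09405 = 1.491 m·K/W
Q' = ΔT/ΣR = (-152 °C − 27.8 °C)/1.491 = -121 W/m
(Negative Q' ⇒ heat flows inward; heat gain = 121 W/m.)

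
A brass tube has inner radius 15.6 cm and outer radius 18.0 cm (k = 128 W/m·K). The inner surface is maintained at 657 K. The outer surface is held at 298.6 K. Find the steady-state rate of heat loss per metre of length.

Q' = 2.01×10^6 W/m

Q' = 2πk·ΔT/ln(r₂/r₁) = 2π × 128 × 358.4 / ln(0.180/0.156) = 2.01×10^6 W/m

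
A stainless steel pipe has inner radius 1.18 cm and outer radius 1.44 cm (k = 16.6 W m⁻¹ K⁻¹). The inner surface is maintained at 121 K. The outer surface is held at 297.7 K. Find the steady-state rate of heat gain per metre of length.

Q' = 2πk·ΔT/ln(r₂/r₁) = 2π × 16.6 × 176.7 / ln(0.0144/0.0118) = 92600 W/m

Q' = 92.6 kW/m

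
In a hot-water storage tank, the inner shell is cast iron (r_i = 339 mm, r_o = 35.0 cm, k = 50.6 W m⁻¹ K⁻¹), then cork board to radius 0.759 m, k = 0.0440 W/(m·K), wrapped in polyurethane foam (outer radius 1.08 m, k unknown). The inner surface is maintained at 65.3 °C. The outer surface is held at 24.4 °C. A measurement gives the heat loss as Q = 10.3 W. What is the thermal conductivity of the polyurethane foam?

k = 0.0263 W/m·K

ΣR = ΔT/Q = |65.3 − 24.4|/10.3 = 3.971 K/W
Known resistances:
  R_cast iron = (1/0.339 − 1/0.350)/(4πk) = 0.09271/(4π·50.6) = 1.458×10^-4 K/W
  R_cork board = (1/0.350 − 1/0.759)/(4πk) = 1.540/(4π·0.0440) = 2.785 K/W
R_polyurethane foam = ΣR − ΣR_known = 3.971 − 2.785 = 1.186 K/W
(1/r₁−1/r₂)/(4πk) = 1.186 ⇒ k = 0.3916/(4π·1.186) = 0.0263 W/m·K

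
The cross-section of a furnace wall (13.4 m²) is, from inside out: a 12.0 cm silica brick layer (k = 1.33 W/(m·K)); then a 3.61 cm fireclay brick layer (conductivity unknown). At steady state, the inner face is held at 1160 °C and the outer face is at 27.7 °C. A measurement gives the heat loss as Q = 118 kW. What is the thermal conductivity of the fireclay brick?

k = 0.941 W/m·K

ΣR = ΔT/Q = |1160 − 27.7|/1.18×10^5 = 0.009596 K/W
Known resistances:
  R_silica brick = L/(kA) = 0.120/(1.33·13.4) = 0.006733 K/W
R_fireclay brick = ΣR − ΣR_known = 0.009596 − 0.006733 = 0.002863 K/W
L/(kA) = 0.002863 ⇒ k = 0.0361/(0.002863·13.4) = 0.941 W/m·K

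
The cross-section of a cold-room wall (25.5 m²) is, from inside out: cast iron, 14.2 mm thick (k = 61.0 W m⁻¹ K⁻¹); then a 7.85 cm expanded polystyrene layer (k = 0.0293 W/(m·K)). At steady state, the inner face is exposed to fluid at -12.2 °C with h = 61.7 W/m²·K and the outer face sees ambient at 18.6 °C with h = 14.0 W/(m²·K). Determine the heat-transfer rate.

Treat each layer as a resistance in series:
  R_conv,in = 1/(hA) = 1/(61.7·25.5) = 6.356×10^-4 K/W
  R_cast iron = L/(kA) = 0.0142/(61.0·25.5) = 9.129×10^-6 K/W
  R_expanded polystyrene = L/(kA) = 0.0785/(0.0293·25.5) = 0.1051 K/W
  R_conv,out = 1/(hA) = 1/(14.0·25.5) = 0.002801 K/W
ΣR = 6.356×10^-4 + 9.129×10^-6 + 0.1051 + 0.002801 = 0.1085 K/W
Q = ΔT/ΣR = (-12.2 °C − 18.6 °C)/0.1085 = -284 W
(Negative Q ⇒ heat flows inward; heat gain = 284 W.)

Q = 284 W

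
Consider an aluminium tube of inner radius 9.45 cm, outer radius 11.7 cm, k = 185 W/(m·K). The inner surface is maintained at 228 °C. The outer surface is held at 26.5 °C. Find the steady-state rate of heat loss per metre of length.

Q' = 2πk·ΔT/ln(r₂/r₁) = 2π × 185 × 201.5 / ln(0.117/0.0945) = 1.10×10^6 W/m

Q' = 1.10×10^6 W/m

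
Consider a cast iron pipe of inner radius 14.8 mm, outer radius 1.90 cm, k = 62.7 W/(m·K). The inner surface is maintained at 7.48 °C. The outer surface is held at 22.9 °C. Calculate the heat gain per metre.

Q' = 24.3 kW/m

Q' = 2πk·ΔT/ln(r₂/r₁) = 2π × 62.7 × 15.42 / ln(0.0190/0.0148) = 24300 W/m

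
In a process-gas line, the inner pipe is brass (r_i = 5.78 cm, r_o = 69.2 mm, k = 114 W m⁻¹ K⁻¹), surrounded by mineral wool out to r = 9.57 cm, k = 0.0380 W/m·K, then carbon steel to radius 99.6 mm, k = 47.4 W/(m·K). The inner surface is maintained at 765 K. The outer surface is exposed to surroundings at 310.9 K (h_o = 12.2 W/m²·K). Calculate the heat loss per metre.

Resistance network (inner→outer):
  R'_brass = ln(0.0692/0.0578)/(2πk) = 0.1800/(2π·114) = 2.513×10^-4 m·K/W
  R'_mineral wool = ln(0.0957/0.0692)/(2πk) = 0.3242/(2π·0.0380) = 1.358 m·K/W
  R'_carbon steel = ln(0.0996/0.0957)/(2πk) = 0.03994/(2π·47.4) = 1.341×10^-4 m·K/W
  R'_conv,out = 1/(2πr h) = 1/(2π·0.0996·12.2) = 0.1310 m·K/W
ΣR = 2.513×10^-4 + 1.358 + 1.341×10^-4 + 0.1310 = 1.489 m·K/W
Q' = ΔT/ΣR = (765 K − 310.9 K)/1.489 = 305 W/m

Q' = 305 W/m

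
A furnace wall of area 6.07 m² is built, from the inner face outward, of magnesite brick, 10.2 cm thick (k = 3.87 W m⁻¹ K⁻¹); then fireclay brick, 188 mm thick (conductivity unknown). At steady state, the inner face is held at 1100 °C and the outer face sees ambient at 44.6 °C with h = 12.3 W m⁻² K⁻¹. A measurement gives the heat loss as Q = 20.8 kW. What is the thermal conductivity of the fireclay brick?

ΣR = ΔT/Q = |1100 − 44.6|/20800 = 0.05074 K/W
Known resistances:
  R_magnesite brick = L/(kA) = 0.102/(3.87·6.07) = 0.004342 K/W
  R_conv,out = 1/(hA) = 1/(12.3·6.07) = 0.01339 K/W
R_fireclay brick = ΣR − ΣR_known = 0.05074 − 0.01773 = 0.03301 K/W
L/(kA) = 0.03301 ⇒ k = 0.188/(0.03301·6.07) = 0.938 W/m·K

k = 0.938 W/m·K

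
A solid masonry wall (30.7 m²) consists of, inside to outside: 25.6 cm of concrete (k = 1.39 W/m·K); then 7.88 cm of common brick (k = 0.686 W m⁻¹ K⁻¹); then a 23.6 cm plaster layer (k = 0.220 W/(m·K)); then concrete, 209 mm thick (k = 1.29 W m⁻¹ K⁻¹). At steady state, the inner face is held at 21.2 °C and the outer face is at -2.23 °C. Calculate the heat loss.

Q = 469 W

Series thermal resistances, inner to outer:
  R_concrete = L/(kA) = 0.256/(1.39·30.7) = 0.005999 K/W
  R_common brick = L/(kA) = 0.0788/(0.686·30.7) = 0.003742 K/W
  R_plaster = L/(kA) = 0.236/(0.220·30.7) = 0.03494 K/W
  R_concrete = L/(kA) = 0.209/(1.29·30.7) = 0.005277 K/W
ΣR = 0.005999 + 0.003742 + 0.03494 + 0.005277 = 0.04996 K/W
Q = ΔT/ΣR = (21.2 °C − -2.23 °C)/0.04996 = 469 W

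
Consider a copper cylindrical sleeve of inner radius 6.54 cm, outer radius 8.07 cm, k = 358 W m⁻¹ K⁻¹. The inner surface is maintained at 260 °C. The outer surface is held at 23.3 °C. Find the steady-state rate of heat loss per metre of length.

Q' = 2πk·ΔT/ln(r₂/r₁) = 2π × 358 × 236.7 / ln(0.0807/0.0654) = 2.53×10^6 W/m

Q' = 2530 kW/m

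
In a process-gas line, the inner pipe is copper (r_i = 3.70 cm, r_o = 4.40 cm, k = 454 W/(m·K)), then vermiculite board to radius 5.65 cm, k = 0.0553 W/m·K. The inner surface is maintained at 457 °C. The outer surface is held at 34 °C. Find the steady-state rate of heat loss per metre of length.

Q' = 588 W/m

Treat each layer as a resistance in series:
  R'_copper = ln(0.0440/0.0370)/(2πk) = 0.1733/(2π·454) = 6.074×10^-5 m·K/W
  R'_vermiculite board = ln(0.0565/0.0440)/(2πk) = 0.2501/(2π·0.0553) = 0.7197 m·K/W
ΣR = 6.074×10^-5 + 0.7197 = 0.7198 m·K/W
Q' = ΔT/ΣR = (457 °C − 34 °C)/0.7198 = 588 W/m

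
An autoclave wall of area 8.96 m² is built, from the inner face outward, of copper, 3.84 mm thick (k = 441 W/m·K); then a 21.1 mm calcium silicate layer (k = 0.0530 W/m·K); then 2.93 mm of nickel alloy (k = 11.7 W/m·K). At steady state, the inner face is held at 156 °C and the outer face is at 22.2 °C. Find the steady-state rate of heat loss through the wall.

Q = 3.01 kW

Treat each layer as a resistance in series:
  R_copper = L/(kA) = 0.00384/(441·8.96) = 9.718×10^-7 K/W
  R_calcium silicate = L/(kA) = 0.0211/(0.0530·8.96) = 0.04443 K/W
  R_nickel alloy = L/(kA) = 0.00293/(11.7·8.96) = 2.795×10^-5 K/W
ΣR = 9.718×10^-7 + 0.04443 + 2.795×10^-5 = 0.04446 K/W
Q = ΔT/ΣR = (156 °C − 22.2 °C)/0.04446 = 3010 W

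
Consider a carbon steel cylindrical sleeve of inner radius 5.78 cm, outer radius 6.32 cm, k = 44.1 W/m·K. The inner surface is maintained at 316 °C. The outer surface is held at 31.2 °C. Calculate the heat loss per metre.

Q' = 2πk·ΔT/ln(r₂/r₁) = 2π × 44.1 × 284.8 / ln(0.0632/0.0578) = 8.84×10^5 W/m

Q' = 8.84×10^5 W/m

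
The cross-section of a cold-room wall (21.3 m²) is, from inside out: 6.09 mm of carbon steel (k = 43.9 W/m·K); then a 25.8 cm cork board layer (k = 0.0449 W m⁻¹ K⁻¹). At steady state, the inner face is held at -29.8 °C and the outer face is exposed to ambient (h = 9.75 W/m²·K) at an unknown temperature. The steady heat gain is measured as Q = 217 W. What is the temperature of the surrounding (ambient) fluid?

T_out = 29.8 °C

Sum the resistances:
  R_carbon steel = L/(kA) = 0.00609/(43.9·21.3) = 6.513×10^-6 K/W
  R_cork board = L/(kA) = 0.258/(0.0449·21.3) = 0.2698 K/W
  R_conv,out = 1/(hA) = 1/(9.75·21.3) = 0.004815 K/W
ΣR = 0.2746 K/W
ΔT = Q·ΣR = 217 × 0.2746 = 59.59 K
Heat flows inward, so T_out = T_in + ΔT = -29.8 + 59.59 = 29.8 °C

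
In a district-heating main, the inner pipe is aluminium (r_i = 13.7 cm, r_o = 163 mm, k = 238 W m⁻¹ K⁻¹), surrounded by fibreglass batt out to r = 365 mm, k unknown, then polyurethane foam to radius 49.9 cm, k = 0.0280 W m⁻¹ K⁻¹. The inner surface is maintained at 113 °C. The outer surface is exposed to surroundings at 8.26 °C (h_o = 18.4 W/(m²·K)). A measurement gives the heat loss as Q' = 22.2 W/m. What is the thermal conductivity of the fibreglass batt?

ΣR = ΔT/Q' = |113 − 8.26|/22.2 = 4.718 m·K/W
Known resistances:
  R'_aluminium = ln(0.163/0.137)/(2πk) = 0.1738/(2π·238) = 1.162×10^-4 m·K/W
  R'_polyurethane foam = ln(0.499/0.365)/(2πk) = 0.3127/(2π·0.0280) = 1.777 m·K/W
  R'_conv,out = 1/(2πr h) = 1/(2π·0.499·18.4) = 0.01733 m·K/W
R_fibreglass batt = ΣR − ΣR_known = 4.718 − 1.794 = 2.924 m·K/W
ln(r₂/r₁)/(2πk) = 2.924 ⇒ k = 0.8061/(2π·2.924) = 0.0439 W/m·K

k = 0.0439 W/m·K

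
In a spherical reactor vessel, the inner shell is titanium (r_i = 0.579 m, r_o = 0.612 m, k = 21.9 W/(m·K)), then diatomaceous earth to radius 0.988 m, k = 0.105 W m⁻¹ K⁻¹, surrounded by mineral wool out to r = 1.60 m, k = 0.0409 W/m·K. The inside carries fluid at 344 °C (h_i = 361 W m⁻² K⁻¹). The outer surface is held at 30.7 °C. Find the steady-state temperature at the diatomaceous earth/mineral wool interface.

T = 223 °C

Series thermal resistances, inner to outer:
  R_conv,in = 1/(4πr²h) = 1/(4π·0.579²·361) = 6.575×10^-4 K/W
  R_titanium = (1/0.579 − 1/0.612)/(4πk) = 0.09313/(4π·21.9) = 3.384×10^-4 K/W
  R_diatomaceous earth = (1/0.612 − 1/0.988)/(4πk) = 0.6218/(4π·0.105) = 0.4713 K/W
  R_mineral wool = (1/0.988 − 1/1.60)/(4πk) = 0.3871/(4π·0.0409) = 0.7533 K/W
ΣR = 6.575×10^-4 + 3.384×10^-4 + 0.4713 + 0.7533 = 1.226 K/W
Q = ΔT/ΣR = (344 °C − 30.7 °C)/1.226 = 255.5 W
From the inner boundary to the diatomaceous earth/mineral wool interface, ΣR_partial = 0.4723 K/W.
T_interface = T_in − Q·ΣR_partial = 344 °C − (255.5)(0.4723) = 223 °C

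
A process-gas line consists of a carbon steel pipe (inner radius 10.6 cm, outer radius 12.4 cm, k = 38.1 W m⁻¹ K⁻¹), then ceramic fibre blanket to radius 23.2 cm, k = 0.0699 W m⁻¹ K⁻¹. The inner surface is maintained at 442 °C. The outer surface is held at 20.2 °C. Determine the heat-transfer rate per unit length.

Q' = 296 W/m

Treat each layer as a resistance in series:
  R'_carbon steel = ln(0.124/0.106)/(2πk) = 0.1568/(2π·38.1) = 6.552×10^-4 m·K/W
  R'_ceramic fibre blanket = ln(0.232/0.124)/(2πk) = 0.6265/(2π·0.0699) = 1.426 m·K/W
ΣR = 6.552×10^-4 + 1.426 = 1.427 m·K/W
Q' = ΔT/ΣR = (442 °C − 20.2 °C)/1.427 = 296 W/m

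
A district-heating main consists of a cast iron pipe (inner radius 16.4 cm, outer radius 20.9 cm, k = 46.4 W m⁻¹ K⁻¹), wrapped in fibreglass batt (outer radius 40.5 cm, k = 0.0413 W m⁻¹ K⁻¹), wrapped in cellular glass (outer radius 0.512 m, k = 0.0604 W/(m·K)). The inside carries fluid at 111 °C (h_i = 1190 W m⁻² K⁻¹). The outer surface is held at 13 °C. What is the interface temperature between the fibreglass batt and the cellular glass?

T = 32.1 °C

Resistance network (inner→outer):
  R'_conv,in = 1/(2πr h) = 1/(2π·0.164·1190) = 8.155×10^-4 m·K/W
  R'_cast iron = ln(0.209/0.164)/(2πk) = 0.2425/(2π·46.4) = 8.317×10^-4 m·K/W
  R'_fibreglass batt = ln(0.405/0.209)/(2πk) = 0.6616/(2π·0.0413) = 2.549 m·K/W
  R'_cellular glass = ln(0.512/0.405)/(2πk) = 0.2344/(2π·0.0604) = 0.6177 m·K/W
ΣR = 8.155×10^-4 + 8.317×10^-4 + 2.549 + 0.6177 = 3.168 m·K/W
Q' = ΔT/ΣR = (111 °C − 13 °C)/3.168 = 30.93 W/m
From the inner boundary to the fibreglass batt/cellular glass interface, ΣR_partial = 2.551 m·K/W.
T_interface = T_in − Q'·ΣR_partial = 111 °C − (30.93)(2.551) = 32.1 °C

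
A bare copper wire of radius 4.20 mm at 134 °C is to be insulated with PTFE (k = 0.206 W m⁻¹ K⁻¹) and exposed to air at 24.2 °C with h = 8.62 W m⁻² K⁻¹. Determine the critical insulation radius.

r_cr = 2.39 cm

For a cylinder, r_cr = k_ins/h = 0.206/8.62 = 0.0239 m = 2.39 cm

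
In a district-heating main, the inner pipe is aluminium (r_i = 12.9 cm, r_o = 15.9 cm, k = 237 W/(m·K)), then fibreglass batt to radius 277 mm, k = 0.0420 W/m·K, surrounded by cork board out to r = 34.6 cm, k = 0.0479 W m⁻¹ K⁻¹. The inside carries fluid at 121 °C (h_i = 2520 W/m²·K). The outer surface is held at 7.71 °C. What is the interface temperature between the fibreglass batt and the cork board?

Treat each layer as a resistance in series:
  R'_conv,in = 1/(2πr h) = 1/(2π·0.129·2520) = 4.896×10^-4 m·K/W
  R'_aluminium = ln(0.159/0.129)/(2πk) = 0.2091/(2π·237) = 1.404×10^-4 m·K/W
  R'_fibreglass batt = ln(0.277/0.159)/(2πk) = 0.5551/(2π·0.0420) = 2.104 m·K/W
  R'_cork board = ln(0.346/0.277)/(2πk) = 0.2224/(2π·0.0479) = 0.7390 m·K/W
ΣR = 4.896×10^-4 + 1.404×10^-4 + 2.104 + 0.7390 = 2.844 m·K/W
Q' = ΔT/ΣR = (121 °C − 7.71 °C)/2.844 = 39.83 W/m
From the inner boundary to the fibreglass batt/cork board interface, ΣR_partial = 2.105 m·K/W.
T_interface = T_in − Q'·ΣR_partial = 121 °C − (39.83)(2.105) = 37.2 °C

T = 37.2 °C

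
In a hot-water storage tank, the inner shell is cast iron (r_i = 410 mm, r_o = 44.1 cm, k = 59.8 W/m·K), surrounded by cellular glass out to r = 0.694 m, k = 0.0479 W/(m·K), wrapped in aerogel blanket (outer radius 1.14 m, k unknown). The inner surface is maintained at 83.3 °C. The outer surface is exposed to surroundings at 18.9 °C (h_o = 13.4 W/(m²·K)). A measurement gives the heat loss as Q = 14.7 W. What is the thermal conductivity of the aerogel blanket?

ΣR = ΔT/Q = |83.3 − 18.9|/14.7 = 4.381 K/W
Known resistances:
  R_cast iron = (1/0.410 − 1/0.441)/(4πk) = 0.1715/(4π·59.8) = 2.282×10^-4 K/W
  R_cellular glass = (1/0.441 − 1/0.694)/(4πk) = 0.8267/(4π·0.0479) = 1.373 K/W
  R_conv,out = 1/(4πr²h) = 1/(4π·1.14²·13.4) = 0.004570 K/W
R_aerogel blanket = ΣR − ΣR_known = 4.381 − 1.378 = 3.003 K/W
(1/r₁−1/r₂)/(4πk) = 3.003 ⇒ k = 0.5637/(4π·3.003) = 0.0149 W/m·K

k = 0.0149 W/m·K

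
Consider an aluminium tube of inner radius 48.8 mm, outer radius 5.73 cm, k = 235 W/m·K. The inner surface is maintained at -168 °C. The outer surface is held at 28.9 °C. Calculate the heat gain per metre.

Q' = 2πk·ΔT/ln(r₂/r₁) = 2π × 235 × 196.9 / ln(0.0573/0.0488) = 1.81×10^6 W/m

Q' = 1.81×10^6 W/m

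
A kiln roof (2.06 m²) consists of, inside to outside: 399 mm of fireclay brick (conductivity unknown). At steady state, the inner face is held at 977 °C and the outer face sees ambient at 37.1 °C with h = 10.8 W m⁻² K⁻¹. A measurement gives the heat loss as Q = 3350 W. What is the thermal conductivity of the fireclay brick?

k = 0.822 W/m·K

ΣR = ΔT/Q = |977 − 37.1|/3350 = 0.2806 K/W
Known resistances:
  R_conv,out = 1/(hA) = 1/(10.8·2.06) = 0.04495 K/W
R_fireclay brick = ΣR − ΣR_known = 0.2806 − 0.04495 = 0.2357 K/W
L/(kA) = 0.2357 ⇒ k = 0.399/(0.2357·2.06) = 0.822 W/m·K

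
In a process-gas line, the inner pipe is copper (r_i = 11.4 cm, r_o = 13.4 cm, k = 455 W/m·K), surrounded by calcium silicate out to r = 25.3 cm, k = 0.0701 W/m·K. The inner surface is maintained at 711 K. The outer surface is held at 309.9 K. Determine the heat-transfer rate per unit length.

Treat each layer as a resistance in series:
  R'_copper = ln(0.134/0.114)/(2πk) = 0.1616/(2π·455) = 5.654×10^-5 m·K/W
  R'_calcium silicate = ln(0.253/0.134)/(2πk) = 0.6355/(2π·0.0701) = 1.443 m·K/W
ΣR = 5.654×10^-5 + 1.443 = 1.443 m·K/W
Q' = ΔT/ΣR = (711 K − 309.9 K)/1.443 = 278 W/m

Q' = 278 W/m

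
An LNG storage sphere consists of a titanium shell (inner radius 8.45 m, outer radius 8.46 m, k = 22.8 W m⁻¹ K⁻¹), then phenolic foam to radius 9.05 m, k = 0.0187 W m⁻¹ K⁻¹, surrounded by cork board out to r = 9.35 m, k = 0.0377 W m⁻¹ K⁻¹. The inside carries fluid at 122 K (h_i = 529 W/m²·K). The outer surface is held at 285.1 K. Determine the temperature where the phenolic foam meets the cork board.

T = 254.8 K

Resistance network (inner→outer):
  R_conv,in = 1/(4πr²h) = 1/(4π·8.45²·529) = 2.107×10^-6 K/W
  R_titanium = (1/8.45 − 1/8.46)/(4πk) = 1.399×10^-4/(4π·22.8) = 4.882×10^-7 K/W
  R_phenolic foam = (1/8.46 − 1/9.05)/(4πk) = 0.007706/(4π·0.0187) = 0.03279 K/W
  R_cork board = (1/9.05 − 1/9.35)/(4πk) = 0.003545/(4π·0.0377) = 0.007484 K/W
ΣR = 2.107×10^-6 + 4.882×10^-7 + 0.03279 + 0.007484 = 0.04028 K/W
Q = ΔT/ΣR = (122 K − 285.1 K)/0.04028 = -4049 W
From the inner boundary to the phenolic foam/cork board interface, ΣR_partial = 0.03279 K/W.
T_interface = T_in − Q·ΣR_partial = 122 K − (-4049)(0.03279) = 254.8 K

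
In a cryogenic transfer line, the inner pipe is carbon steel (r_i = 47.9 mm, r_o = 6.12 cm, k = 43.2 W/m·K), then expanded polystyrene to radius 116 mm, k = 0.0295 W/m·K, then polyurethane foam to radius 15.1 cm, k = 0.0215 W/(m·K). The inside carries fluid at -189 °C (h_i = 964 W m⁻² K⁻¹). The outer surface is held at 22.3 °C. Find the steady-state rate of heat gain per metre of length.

Resistance network (inner→outer):
  R'_conv,in = 1/(2πr h) = 1/(2π·0.0479·964) = 0.003447 m·K/W
  R'_carbon steel = ln(0.0612/0.0479)/(2πk) = 0.2450/(2π·43.2) = 9.027×10^-4 m·K/W
  R'_expanded polystyrene = ln(0.116/0.0612)/(2πk) = 0.6394/(2π·0.0295) = 3.450 m·K/W
  R'_polyurethane foam = ln(0.151/0.116)/(2πk) = 0.2637/(2π·0.0215) = 1.952 m·K/W
ΣR = 0.003447 + 9.027×10^-4 + 3.450 + 1.952 = 5.406 m·K/W
Q' = ΔT/ΣR = (-189 °C − 22.3 °C)/5.406 = -39.1 W/m
(Negative Q' ⇒ heat flows inward; heat gain = 39.1 W/m.)

Q' = 39.1 W/m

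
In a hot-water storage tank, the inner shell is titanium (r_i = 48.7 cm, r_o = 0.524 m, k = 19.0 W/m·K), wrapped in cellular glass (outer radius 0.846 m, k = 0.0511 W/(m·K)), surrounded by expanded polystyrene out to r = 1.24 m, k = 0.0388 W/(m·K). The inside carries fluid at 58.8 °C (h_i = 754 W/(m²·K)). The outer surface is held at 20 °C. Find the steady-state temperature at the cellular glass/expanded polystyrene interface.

T = 35.7 °C

Series thermal resistances, inner to outer:
  R_conv,in = 1/(4πr²h) = 1/(4π·0.487²·754) = 4.450×10^-4 K/W
  R_titanium = (1/0.487 − 1/0.524)/(4πk) = 0.1450/(4π·19.0) = 6.073×10^-4 K/W
  R_cellular glass = (1/0.524 − 1/0.846)/(4πk) = 0.7264/(4π·0.0511) = 1.131 K/W
  R_expanded polystyrene = (1/0.846 − 1/1.24)/(4πk) = 0.3756/(4π·0.0388) = 0.7703 K/W
ΣR = 4.450×10^-4 + 6.073×10^-4 + 1.131 + 0.7703 = 1.902 K/W
Q = ΔT/ΣR = (58.8 °C − 20 °C)/1.902 = 20.40 W
From the inner boundary to the cellular glass/expanded polystyrene interface, ΣR_partial = 1.132 K/W.
T_interface = T_in − Q·ΣR_partial = 58.8 °C − (20.40)(1.132) = 35.7 °C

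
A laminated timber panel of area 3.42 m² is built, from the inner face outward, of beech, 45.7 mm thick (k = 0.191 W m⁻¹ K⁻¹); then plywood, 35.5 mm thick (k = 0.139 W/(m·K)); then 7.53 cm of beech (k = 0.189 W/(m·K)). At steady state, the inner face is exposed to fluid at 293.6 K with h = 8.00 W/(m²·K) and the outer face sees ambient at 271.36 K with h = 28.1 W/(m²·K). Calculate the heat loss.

Treat each layer as a resistance in series:
  R_conv,in = 1/(hA) = 1/(8.00·3.42) = 0.03655 K/W
  R_beech = L/(kA) = 0.0457/(0.191·3.42) = 0.06996 K/W
  R_plywood = L/(kA) = 0.0355/(0.139·3.42) = 0.07468 K/W
  R_beech = L/(kA) = 0.0753/(0.189·3.42) = 0.1165 K/W
  R_conv,out = 1/(hA) = 1/(28.1·3.42) = 0.01041 K/W
ΣR = 0.03655 + 0.06996 + 0.07468 + 0.1165 + 0.01041 = 0.3081 K/W
Q = ΔT/ΣR = (293.6 K − 271.36 K)/0.3081 = 72.2 W

Q = 72.2 W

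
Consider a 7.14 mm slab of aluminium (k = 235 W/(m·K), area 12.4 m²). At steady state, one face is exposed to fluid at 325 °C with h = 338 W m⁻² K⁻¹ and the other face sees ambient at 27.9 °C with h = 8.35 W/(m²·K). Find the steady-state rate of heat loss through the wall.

Q = 30000 W

Treat each layer as a resistance in series:
  R_conv,in = 1/(hA) = 1/(338·12.4) = 2.386×10^-4 K/W
  R_aluminium = L/(kA) = 0.00714/(235·12.4) = 2.450×10^-6 K/W
  R_conv,out = 1/(hA) = 1/(8.35·12.4) = 0.009658 K/W
ΣR = 2.386×10^-4 + 2.450×10^-6 + 0.009658 = 0.009899 K/W
Q = ΔT/ΣR = (325 °C − 27.9 °C)/0.009899 = 30000 W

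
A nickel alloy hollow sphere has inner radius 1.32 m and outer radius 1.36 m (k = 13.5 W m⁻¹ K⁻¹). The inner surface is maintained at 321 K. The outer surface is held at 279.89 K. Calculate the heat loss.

Q = 4πk·ΔT/(1/r₁ − 1/r₂) = 4π × 13.5 × 41.11 / (1/1.32 − 1/1.36) = 3.13×10^5 W

Q = 3.13×10^5 W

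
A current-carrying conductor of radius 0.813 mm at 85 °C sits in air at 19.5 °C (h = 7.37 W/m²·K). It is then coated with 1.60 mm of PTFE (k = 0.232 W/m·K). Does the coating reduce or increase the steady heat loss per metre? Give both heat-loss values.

increases: 2.47 → 6.76 W/m

Critical radius for a cylinder: r_cr = k/h = 0.0315 m = 3.15 cm.
Outer radius after coating: r₂ = 8.13×10^-4 + 0.00160 = 0.002413 m.
Since r₁ < r_cr and r₂ ≤ r_cr, the coating moves toward the maximum at r_cr — heat loss rises.
Bare: R = 1/(2πr₁h) = 26.56 m·K/W; Q = 65.5/26.56 = 2.47 W/m.
Coated: R = R_cond + R_conv = 9.696 m·K/W; Q = 65.5/9.696 = 6.76 W/m.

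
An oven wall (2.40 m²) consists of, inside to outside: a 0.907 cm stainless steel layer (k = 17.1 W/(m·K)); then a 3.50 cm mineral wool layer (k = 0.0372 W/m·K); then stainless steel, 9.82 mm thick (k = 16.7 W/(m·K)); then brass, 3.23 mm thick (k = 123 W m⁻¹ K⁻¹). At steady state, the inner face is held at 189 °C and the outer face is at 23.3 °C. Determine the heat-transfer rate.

Q = 422 W

Resistance network (inner→outer):
  R_stainless steel = L/(kA) = 0.00907/(17.1·2.40) = 2.210×10^-4 K/W
  R_mineral wool = L/(kA) = 0.0350/(0.0372·2.40) = 0.3920 K/W
  R_stainless steel = L/(kA) = 0.00982/(16.7·2.40) = 2.450×10^-4 K/W
  R_brass = L/(kA) = 0.00323/(123·2.40) = 1.094×10^-5 K/W
ΣR = 2.210×10^-4 + 0.3920 + 2.450×10^-4 + 1.094×10^-5 = 0.3925 K/W
Q = ΔT/ΣR = (189 °C − 23.3 °C)/0.3925 = 422 W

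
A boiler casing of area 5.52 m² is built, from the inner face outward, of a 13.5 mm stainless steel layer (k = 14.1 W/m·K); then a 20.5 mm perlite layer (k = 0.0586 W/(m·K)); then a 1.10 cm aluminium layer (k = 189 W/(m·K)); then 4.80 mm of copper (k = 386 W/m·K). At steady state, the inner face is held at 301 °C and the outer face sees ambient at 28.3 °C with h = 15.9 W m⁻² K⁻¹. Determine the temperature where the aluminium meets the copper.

T = 69.8 °C

Resistance network (inner→outer):
  R_stainless steel = L/(kA) = 0.0135/(14.1·5.52) = 1.735×10^-4 K/W
  R_perlite = L/(kA) = 0.0205/(0.0586·5.52) = 0.06337 K/W
  R_aluminium = L/(kA) = 0.0110/(189·5.52) = 1.054×10^-5 K/W
  R_copper = L/(kA) = 0.00480/(386·5.52) = 2.253×10^-6 K/W
  R_conv,out = 1/(hA) = 1/(15.9·5.52) = 0.01139 K/W
ΣR = 1.735×10^-4 + 0.06337 + 1.054×10^-5 + 2.253×10^-6 + 0.01139 = 0.07495 K/W
Q = ΔT/ΣR = (301 °C − 28.3 °C)/0.07495 = 3638 W
From the inner boundary to the aluminium/copper interface, ΣR_partial = 0.06355 K/W.
T_interface = T_in − Q·ΣR_partial = 301 °C − (3638)(0.06355) = 69.8 °C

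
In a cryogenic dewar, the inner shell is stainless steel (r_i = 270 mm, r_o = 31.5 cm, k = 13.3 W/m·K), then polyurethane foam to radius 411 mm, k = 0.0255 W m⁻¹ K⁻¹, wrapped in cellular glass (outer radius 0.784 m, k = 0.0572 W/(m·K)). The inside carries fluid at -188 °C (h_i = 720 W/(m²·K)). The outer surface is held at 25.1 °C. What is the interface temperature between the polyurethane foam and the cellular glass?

T = -62.2 °C

Resistance network (inner→outer):
  R_conv,in = 1/(4πr²h) = 1/(4π·0.270²·720) = 0.001516 K/W
  R_stainless steel = (1/0.270 − 1/0.315)/(4πk) = 0.5291/(4π·13.3) = 0.003166 K/W
  R_polyurethane foam = (1/0.315 − 1/0.411)/(4πk) = 0.7415/(4π·0.0255) = 2.314 K/W
  R_cellular glass = (1/0.411 − 1/0.784)/(4πk) = 1.158/(4π·0.0572) = 1.610 K/W
ΣR = 0.001516 + 0.003166 + 2.314 + 1.610 = 3.929 K/W
Q = ΔT/ΣR = (-188 °C − 25.1 °C)/3.929 = -54.24 W
From the inner boundary to the polyurethane foam/cellular glass interface, ΣR_partial = 2.319 K/W.
T_interface = T_in − Q·ΣR_partial = -188 °C − (-54.24)(2.319) = -62.2 °C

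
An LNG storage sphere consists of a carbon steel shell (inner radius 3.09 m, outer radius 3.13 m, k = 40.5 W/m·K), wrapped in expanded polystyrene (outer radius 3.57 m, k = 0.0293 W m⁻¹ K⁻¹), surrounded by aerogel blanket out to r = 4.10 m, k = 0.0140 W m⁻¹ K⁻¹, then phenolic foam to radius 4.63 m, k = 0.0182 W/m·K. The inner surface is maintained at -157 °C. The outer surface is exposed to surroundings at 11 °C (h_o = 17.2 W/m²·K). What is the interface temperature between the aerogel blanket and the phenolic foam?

T = -36.2 °C

Series thermal resistances, inner to outer:
  R_carbon steel = (1/3.09 − 1/3.13)/(4πk) = 0.004136/(4π·40.5) = 8.126×10^-6 K/W
  R_expanded polystyrene = (1/3.13 − 1/3.57)/(4πk) = 0.03938/(4π·0.0293) = 0.1069 K/W
  R_aerogel blanket = (1/3.57 − 1/4.10)/(4πk) = 0.03621/(4π·0.0140) = 0.2058 K/W
  R_phenolic foam = (1/4.10 − 1/4.63)/(4πk) = 0.02792/(4π·0.0182) = 0.1221 K/W
  R_conv,out = 1/(4πr²h) = 1/(4π·4.63²·17.2) = 2.158×10^-4 K/W
ΣR = 8.126×10^-6 + 0.1069 + 0.2058 + 0.1221 + 2.158×10^-4 = 0.4350 K/W
Q = ΔT/ΣR = (-157 °C − 11 °C)/0.4350 = -386.2 W
From the inner boundary to the aerogel blanket/phenolic foam interface, ΣR_partial = 0.3127 K/W.
T_interface = T_in − Q·ΣR_partial = -157 °C − (-386.2)(0.3127) = -36.2 °C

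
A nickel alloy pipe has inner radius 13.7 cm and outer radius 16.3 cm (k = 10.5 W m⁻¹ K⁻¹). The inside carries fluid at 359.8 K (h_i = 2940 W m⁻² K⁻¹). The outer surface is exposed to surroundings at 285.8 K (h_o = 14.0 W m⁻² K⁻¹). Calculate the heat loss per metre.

Q' = 1020 W/m

Resistance network (inner→outer):
  R'_conv,in = 1/(2πr h) = 1/(2π·0.137·2940) = 3.951×10^-4 m·K/W
  R'_nickel alloy = ln(0.163/0.137)/(2πk) = 0.1738/(2π·10.5) = 0.002634 m·K/W
  R'_conv,out = 1/(2πr h) = 1/(2π·0.163·14.0) = 0.06974 m·K/W
ΣR = 3.951×10^-4 + 0.002634 + 0.06974 = 0.07277 m·K/W
Q' = ΔT/ΣR = (359.8 K − 285.8 K)/0.07277 = 1020 W/m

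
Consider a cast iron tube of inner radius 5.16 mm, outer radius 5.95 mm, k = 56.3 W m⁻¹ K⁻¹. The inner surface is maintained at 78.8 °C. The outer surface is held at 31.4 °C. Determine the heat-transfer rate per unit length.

Q' = 2πk·ΔT/ln(r₂/r₁) = 2π × 56.3 × 47.4 / ln(0.00595/0.00516) = 1.18×10^5 W/m

Q' = 118 kW/m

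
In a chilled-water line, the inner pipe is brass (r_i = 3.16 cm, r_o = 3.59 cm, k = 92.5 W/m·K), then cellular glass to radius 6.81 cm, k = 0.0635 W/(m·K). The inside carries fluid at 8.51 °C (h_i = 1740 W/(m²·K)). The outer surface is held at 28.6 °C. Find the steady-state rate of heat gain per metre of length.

Treat each layer as a resistance in series:
  R'_conv,in = 1/(2πr h) = 1/(2π·0.0316·1740) = 0.002895 m·K/W
  R'_brass = ln(0.0359/0.0316)/(2πk) = 0.1276/(2π·92.5) = 2.195×10^-4 m·K/W
  R'_cellular glass = ln(0.0681/0.0359)/(2πk) = 0.6402/(2π·0.0635) = 1.605 m·K/W
ΣR = 0.002895 + 2.195×10^-4 + 1.605 = 1.608 m·K/W
Q' = ΔT/ΣR = (8.51 °C − 28.6 °C)/1.608 = -12.5 W/m
(Negative Q' ⇒ heat flows inward; heat gain = 12.5 W/m.)

Q' = 12.5 W/m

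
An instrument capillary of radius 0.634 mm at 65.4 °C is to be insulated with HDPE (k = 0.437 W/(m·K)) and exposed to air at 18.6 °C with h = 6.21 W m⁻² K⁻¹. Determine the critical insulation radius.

r_cr = 7.04 cm

For a cylinder, r_cr = k_ins/h = 0.437/6.21 = 0.0704 m = 7.04 cm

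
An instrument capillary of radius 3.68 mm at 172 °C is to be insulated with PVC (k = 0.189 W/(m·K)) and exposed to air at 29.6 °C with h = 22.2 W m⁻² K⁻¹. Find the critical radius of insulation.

r_cr = 0.851 cm

For a cylinder, r_cr = k_ins/h = 0.189/22.2 = 0.00851 m = 0.851 cm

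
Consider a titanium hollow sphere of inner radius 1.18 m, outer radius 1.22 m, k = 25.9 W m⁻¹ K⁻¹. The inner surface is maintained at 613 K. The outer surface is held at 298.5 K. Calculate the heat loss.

Q = 4πk·ΔT/(1/r₁ − 1/r₂) = 4π × 25.9 × 314.5 / (1/1.18 − 1/1.22) = 3.68×10^6 W

Q = 3680 kW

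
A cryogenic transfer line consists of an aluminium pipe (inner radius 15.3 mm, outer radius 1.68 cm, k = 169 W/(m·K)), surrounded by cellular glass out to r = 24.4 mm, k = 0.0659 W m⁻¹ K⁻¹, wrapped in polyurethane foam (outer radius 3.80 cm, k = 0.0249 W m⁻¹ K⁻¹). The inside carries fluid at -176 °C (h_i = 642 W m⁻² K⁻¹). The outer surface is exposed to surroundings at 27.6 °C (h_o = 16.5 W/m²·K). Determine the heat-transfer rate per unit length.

Series thermal resistances, inner to outer:
  R'_conv,in = 1/(2πr h) = 1/(2π·0.0153·642) = 0.01620 m·K/W
  R'_aluminium = ln(0.0168/0.0153)/(2πk) = 0.09353/(2π·169) = 8.808×10^-5 m·K/W
  R'_cellular glass = ln(0.0244/0.0168)/(2πk) = 0.3732/(2π·0.0659) = 0.9013 m·K/W
  R'_polyurethane foam = ln(0.0380/0.0244)/(2πk) = 0.4430/(2π·0.0249) = 2.832 m·K/W
  R'_conv,out = 1/(2πr h) = 1/(2π·0.0380·16.5) = 0.2538 m·K/W
ΣR = 0.01620 + 8.808×10^-5 + 0.9013 + 2.832 + 0.2538 = 4.003 m·K/W
Q' = ΔT/ΣR = (-176 °C − 27.6 °C)/4.003 = -50.9 W/m
(Negative Q' ⇒ heat flows inward; heat gain = 50.9 W/m.)

Q' = 50.9 W/m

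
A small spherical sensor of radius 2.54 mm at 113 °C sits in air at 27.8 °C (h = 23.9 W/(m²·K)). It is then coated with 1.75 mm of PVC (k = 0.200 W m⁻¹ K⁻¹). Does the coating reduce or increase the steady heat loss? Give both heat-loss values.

Critical radius for a sphere: r_cr = 2k/h = 0.0167 m = 1.67 cm.
Outer radius after coating: r₂ = 0.00254 + 0.00175 = 0.00429 m.
Since r₁ < r_cr and r₂ ≤ r_cr, the coating moves toward the maximum at r_cr — heat loss rises.
Bare: R = 1/(4πr₁²h) = 516.1 K/W; Q = 85.2/516.1 = 0.165 W.
Coated: R = R_cond + R_conv = 244.8 K/W; Q = 85.2/244.8 = 0.348 W.

increases: 0.165 → 0.348 W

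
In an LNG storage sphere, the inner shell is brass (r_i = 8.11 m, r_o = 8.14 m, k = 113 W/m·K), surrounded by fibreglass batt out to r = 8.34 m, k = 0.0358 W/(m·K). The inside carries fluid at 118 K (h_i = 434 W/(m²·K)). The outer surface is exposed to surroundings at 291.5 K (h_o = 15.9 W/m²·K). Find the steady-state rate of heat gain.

Series thermal resistances, inner to outer:
  R_conv,in = 1/(4πr²h) = 1/(4π·8.11²·434) = 2.788×10^-6 K/W
  R_brass = (1/8.11 − 1/8.14)/(4πk) = 4.544×10^-4/(4π·113) = 3.200×10^-7 K/W
  R_fibreglass batt = (1/8.14 − 1/8.34)/(4πk) = 0.002946/(4π·0.0358) = 0.006549 K/W
  R_conv,out = 1/(4πr²h) = 1/(4π·8.34²·15.9) = 7.195×10^-5 K/W
ΣR = 2.788×10^-6 + 3.200×10^-7 + 0.006549 + 7.195×10^-5 = 0.006624 K/W
Q = ΔT/ΣR = (118 K − 291.5 K)/0.006624 = -26200 W
(Negative Q ⇒ heat flows inward; heat gain = 26200 W.)

Q = 26.2 kW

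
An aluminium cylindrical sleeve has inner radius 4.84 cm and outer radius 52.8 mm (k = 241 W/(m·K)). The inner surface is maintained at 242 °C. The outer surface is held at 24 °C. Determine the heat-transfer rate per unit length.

Q' = 3.79×10^6 W/m

Q' = 2πk·ΔT/ln(r₂/r₁) = 2π × 241 × 218 / ln(0.0528/0.0484) = 3.79×10^6 W/m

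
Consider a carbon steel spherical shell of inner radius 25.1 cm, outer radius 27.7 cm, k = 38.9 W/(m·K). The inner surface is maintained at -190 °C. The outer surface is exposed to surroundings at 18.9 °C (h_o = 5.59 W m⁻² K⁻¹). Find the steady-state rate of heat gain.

Q = 1120 W

Treat each layer as a resistance in series:
  R_carbon steel = (1/0.251 − 1/0.277)/(4πk) = 0.3740/(4π·38.9) = 7.650×10^-4 K/W
  R_conv,out = 1/(4πr²h) = 1/(4π·0.277²·5.59) = 0.1855 K/W
ΣR = 7.650×10^-4 + 0.1855 = 0.1863 K/W
Q = ΔT/ΣR = (-190 °C − 18.9 °C)/0.1863 = -1120 W
(Negative Q ⇒ heat flows inward; heat gain = 1120 W.)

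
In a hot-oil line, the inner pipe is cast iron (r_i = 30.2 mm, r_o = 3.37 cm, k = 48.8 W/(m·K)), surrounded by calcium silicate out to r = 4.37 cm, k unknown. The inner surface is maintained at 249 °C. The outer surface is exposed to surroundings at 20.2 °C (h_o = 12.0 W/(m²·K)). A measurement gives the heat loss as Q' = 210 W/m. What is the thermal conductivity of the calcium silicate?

ΣR = ΔT/Q' = |249 − 20.2|/210 = 1.090 m·K/W
Known resistances:
  R'_cast iron = ln(0.0337/0.0302)/(2πk) = 0.1097/(2π·48.8) = 3.576×10^-4 m·K/W
  R'_conv,out = 1/(2πr h) = 1/(2π·0.0437·12.0) = 0.3035 m·K/W
R_calcium silicate = ΣR − ΣR_known = 1.090 − 0.3039 = 0.7861 m·K/W
ln(r₂/r₁)/(2πk) = 0.7861 ⇒ k = 0.2599/(2π·0.7861) = 0.0526 W/m·K

k = 0.0526 W/m·K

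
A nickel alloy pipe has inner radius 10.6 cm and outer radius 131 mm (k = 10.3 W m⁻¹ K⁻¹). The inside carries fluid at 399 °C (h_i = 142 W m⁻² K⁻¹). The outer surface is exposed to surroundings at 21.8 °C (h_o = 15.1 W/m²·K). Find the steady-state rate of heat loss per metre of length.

Resistance network (inner→outer):
  R'_conv,in = 1/(2πr h) = 1/(2π·0.106·142) = 0.01057 m·K/W
  R'_nickel alloy = ln(0.131/0.106)/(2πk) = 0.2118/(2π·10.3) = 0.003272 m·K/W
  R'_conv,out = 1/(2πr h) = 1/(2π·0.131·15.1) = 0.08046 m·K/W
ΣR = 0.01057 + 0.003272 + 0.08046 = 0.09430 m·K/W
Q' = ΔT/ΣR = (399 °C − 21.8 °C)/0.09430 = 4000 W/m

Q' = 4000 W/m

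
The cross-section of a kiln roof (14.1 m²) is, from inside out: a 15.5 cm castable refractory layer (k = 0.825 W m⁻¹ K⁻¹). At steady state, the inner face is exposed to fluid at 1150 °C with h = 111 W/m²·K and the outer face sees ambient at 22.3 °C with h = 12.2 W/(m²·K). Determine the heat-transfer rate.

Series thermal resistances, inner to outer:
  R_conv,in = 1/(hA) = 1/(111·14.1) = 6.389×10^-4 K/W
  R_castable refractory = L/(kA) = 0.155/(0.825·14.1) = 0.01332 K/W
  R_conv,out = 1/(hA) = 1/(12.2·14.1) = 0.005813 K/W
ΣR = 6.389×10^-4 + 0.01332 + 0.005813 = 0.01977 K/W
Q = ΔT/ΣR = (1150 °C − 22.3 °C)/0.01977 = 57000 W

Q = 57.0 kW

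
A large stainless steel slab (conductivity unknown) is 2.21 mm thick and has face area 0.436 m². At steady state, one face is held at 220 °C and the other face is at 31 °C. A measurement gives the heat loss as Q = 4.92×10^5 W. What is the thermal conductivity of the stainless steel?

ΣR = ΔT/Q = |220 − 31|/4.92×10^5 = 3.841×10^-4 K/W
L/(kA) = 3.841×10^-4 ⇒ k = 0.00221/(3.841×10^-4·0.436) = 13.2 W/m·K

k = 13.2 W/m·K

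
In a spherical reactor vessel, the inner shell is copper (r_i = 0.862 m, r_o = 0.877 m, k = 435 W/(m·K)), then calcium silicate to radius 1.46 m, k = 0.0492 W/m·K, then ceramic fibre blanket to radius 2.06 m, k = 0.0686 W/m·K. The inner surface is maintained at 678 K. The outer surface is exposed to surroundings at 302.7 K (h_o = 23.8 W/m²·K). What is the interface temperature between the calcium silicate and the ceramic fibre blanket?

Treat each layer as a resistance in series:
  R_copper = (1/0.862 − 1/0.877)/(4πk) = 0.01984/(4π·435) = 3.630×10^-6 K/W
  R_calcium silicate = (1/0.877 − 1/1.46)/(4πk) = 0.4553/(4π·0.0492) = 0.7364 K/W
  R_ceramic fibre blanket = (1/1.46 − 1/2.06)/(4πk) = 0.1995/(4π·0.0686) = 0.2314 K/W
  R_conv,out = 1/(4πr²h) = 1/(4π·2.06²·23.8) = 7.879×10^-4 K/W
ΣR = 3.630×10^-6 + 0.7364 + 0.2314 + 7.879×10^-4 = 0.9686 K/W
Q = ΔT/ΣR = (678 K − 302.7 K)/0.9686 = 387.5 W
From the inner boundary to the calcium silicate/ceramic fibre blanket interface, ΣR_partial = 0.7364 K/W.
T_interface = T_in − Q·ΣR_partial = 678 K − (387.5)(0.7364) = 393 K

T = 393 K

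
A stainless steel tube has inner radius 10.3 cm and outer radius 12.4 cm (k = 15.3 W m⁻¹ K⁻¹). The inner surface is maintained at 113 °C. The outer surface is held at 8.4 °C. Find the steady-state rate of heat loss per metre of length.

Q' = 54.2 kW/m

Q' = 2πk·ΔT/ln(r₂/r₁) = 2π × 15.3 × 104.6 / ln(0.124/0.103) = 54200 W/m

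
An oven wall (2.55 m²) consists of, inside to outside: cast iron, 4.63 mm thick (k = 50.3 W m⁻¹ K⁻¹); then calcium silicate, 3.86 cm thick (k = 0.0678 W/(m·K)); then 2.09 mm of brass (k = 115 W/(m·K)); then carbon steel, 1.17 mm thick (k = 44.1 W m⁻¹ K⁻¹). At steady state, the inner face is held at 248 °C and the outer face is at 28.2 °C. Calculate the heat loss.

Q = 984 W

Treat each layer as a resistance in series:
  R_cast iron = L/(kA) = 0.00463/(50.3·2.55) = 3.610×10^-5 K/W
  R_calcium silicate = L/(kA) = 0.0386/(0.0678·2.55) = 0.2233 K/W
  R_brass = L/(kA) = 0.00209/(115·2.55) = 7.127×10^-6 K/W
  R_carbon steel = L/(kA) = 0.00117/(44.1·2.55) = 1.040×10^-5 K/W
ΣR = 3.610×10^-5 + 0.2233 + 7.127×10^-6 + 1.040×10^-5 = 0.2234 K/W
Q = ΔT/ΣR = (248 °C − 28.2 °C)/0.2234 = 984 W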